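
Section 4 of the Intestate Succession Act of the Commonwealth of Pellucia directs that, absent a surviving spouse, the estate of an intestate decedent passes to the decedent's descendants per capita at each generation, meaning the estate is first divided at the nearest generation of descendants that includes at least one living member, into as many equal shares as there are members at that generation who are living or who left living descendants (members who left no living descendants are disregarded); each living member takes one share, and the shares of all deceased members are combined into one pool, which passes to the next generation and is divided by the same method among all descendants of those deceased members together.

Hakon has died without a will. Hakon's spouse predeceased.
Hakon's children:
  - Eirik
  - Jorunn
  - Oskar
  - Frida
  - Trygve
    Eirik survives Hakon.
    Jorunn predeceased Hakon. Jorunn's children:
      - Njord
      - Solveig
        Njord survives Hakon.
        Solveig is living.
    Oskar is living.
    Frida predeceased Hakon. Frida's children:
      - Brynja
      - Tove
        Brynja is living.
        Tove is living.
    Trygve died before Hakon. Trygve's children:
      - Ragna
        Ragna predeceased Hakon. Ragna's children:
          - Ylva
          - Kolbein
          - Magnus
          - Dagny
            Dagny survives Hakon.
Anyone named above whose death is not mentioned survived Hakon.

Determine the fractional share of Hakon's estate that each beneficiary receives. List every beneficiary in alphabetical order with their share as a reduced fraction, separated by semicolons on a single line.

Brynja 3/25; Dagny 3/100; Eirik 1/5; Kolbein 3/100; Magnus 3/100; Njord 3/25; Oskar 1/5; Solveig 3/25; Tove 3/25; Ylva 3/100

There is no surviving spouse, so the entire estate passes to Hakon's descendants per capita at each generation.
At generation 1 (Eirik, Jorunn, Oskar, Frida, Trygve) there are 5 shares of (1)/5 = 1/5 each.
Living: Eirik and Oskar — each takes 1/5.
Deceased: Jorunn, Frida, and Trygve. Their combined 3/5 is pooled and carried to generation 2.
At generation 2 (Njord, Solveig, Brynja, Tove, Ragna) there are 5 shares of (3/5)/5 = 3/25 each.
Living: Njord, Solveig, Brynja, and Tove — each takes 3/25.
Deceased: Ragna. That 3/25 share is carried to generation 3.
At generation 3 (Ylva, Kolbein, Magnus, Dagny) there are 4 shares of (3/25)/4 = 3/100 each.
Living: Ylva, Kolbein, Magnus, and Dagny — each takes 3/100.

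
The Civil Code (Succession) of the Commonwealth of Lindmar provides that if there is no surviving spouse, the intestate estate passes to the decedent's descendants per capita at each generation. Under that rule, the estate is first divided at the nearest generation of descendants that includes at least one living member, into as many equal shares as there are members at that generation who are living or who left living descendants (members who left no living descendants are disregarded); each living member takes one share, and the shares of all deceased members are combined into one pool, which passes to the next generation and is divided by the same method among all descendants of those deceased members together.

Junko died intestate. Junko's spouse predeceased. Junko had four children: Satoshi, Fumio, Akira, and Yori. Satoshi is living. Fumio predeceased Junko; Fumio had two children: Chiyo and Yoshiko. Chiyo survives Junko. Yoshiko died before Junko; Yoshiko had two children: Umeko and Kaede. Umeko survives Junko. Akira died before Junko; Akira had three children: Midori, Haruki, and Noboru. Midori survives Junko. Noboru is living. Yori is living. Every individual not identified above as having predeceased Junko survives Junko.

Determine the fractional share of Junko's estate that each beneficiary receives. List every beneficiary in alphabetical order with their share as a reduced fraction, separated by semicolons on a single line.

There is no surviving spouse, so the entire estate passes to Junko's descendants per capita at each generation.
At generation 1 (Satoshi, Fumio, Akira, Yori) there are 4 shares of (1)/4 = 1/4 each.
Living: Satoshi and Yori — each takes 1/4.
Deceased: Fumio and Akira. Their combined 1/2 is pooled and carried to generation 2.
At generation 2 (Chiyo, Yoshiko, Midori, Haruki, Noboru) there are 5 shares of (1/2)/5 = 1/10 each.
Living: Chiyo, Midori, Haruki, and Noboru — each takes 1/10.
Deceased: Yoshiko. That 1/10 share is carried to generation 3.
At generation 3 (Umeko, Kaede) there are 2 shares of (1/10)/2 = 1/20 each.
Living: Umeko and Kaede — each takes 1/20.

Chiyo 1/10; Haruki 1/10; Kaede 1/20; Midori 1/10; Noboru 1/10; Satoshi 1/4; Umeko 1/20; Yori 1/4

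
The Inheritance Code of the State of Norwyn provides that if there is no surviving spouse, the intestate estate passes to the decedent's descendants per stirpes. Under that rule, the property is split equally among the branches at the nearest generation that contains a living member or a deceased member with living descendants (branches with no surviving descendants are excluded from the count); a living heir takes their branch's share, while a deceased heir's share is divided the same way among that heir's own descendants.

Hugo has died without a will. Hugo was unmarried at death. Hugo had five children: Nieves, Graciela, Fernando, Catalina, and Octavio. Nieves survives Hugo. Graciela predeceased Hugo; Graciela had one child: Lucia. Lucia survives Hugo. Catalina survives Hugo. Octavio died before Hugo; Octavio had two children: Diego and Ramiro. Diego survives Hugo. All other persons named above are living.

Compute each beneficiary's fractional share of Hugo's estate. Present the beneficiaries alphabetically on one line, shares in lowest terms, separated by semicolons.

There is no surviving spouse, so the entire estate passes to Hugo's descendants per stirpes.
The estate is divided into 5 equal shares of 1/5 among Nieves, Graciela, Fernando, Catalina, Octavio.
Nieves is living and takes 1/5.
Graciela predeceased; the 1/5 allotted to Graciela's branch passes to Graciela's issue by representation.
Lucia is the sole taker at this level and receives the full 1/5.
Fernando is living and takes 1/5.
Catalina is living and takes 1/5.
Octavio predeceased; the 1/5 allotted to Octavio's branch passes to Octavio's issue by representation.
The 1/5 is divided into 2 equal shares of 1/10 among Diego, Ramiro.
Diego is living and takes 1/10.
Ramiro is living and takes 1/10.

Catalina 1/5; Diego 1/10; Fernando 1/5; Lucia 1/5; Nieves 1/5; Ramiro 1/10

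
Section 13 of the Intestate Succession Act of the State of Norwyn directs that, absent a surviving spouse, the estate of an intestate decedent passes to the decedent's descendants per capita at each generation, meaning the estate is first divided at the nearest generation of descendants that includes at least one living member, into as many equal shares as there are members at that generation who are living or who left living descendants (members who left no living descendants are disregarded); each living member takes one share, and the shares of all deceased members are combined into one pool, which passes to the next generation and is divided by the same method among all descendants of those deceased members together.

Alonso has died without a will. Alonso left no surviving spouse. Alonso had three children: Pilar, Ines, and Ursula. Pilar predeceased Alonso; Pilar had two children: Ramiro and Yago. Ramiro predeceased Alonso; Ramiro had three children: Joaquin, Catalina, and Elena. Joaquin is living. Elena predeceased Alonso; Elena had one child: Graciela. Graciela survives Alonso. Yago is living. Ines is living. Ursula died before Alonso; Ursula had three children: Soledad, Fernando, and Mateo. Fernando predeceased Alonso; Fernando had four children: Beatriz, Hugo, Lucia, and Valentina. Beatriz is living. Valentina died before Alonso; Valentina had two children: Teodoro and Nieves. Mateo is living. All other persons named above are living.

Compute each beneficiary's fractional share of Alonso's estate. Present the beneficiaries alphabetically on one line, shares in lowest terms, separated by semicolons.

Beatriz 4/105; Catalina 4/105; Graciela 8/315; Hugo 4/105; Ines 1/3; Joaquin 4/105; Lucia 4/105; Mateo 2/15; Nieves 8/315; Soledad 2/15; Teodoro 8/315; Yago 2/15

There is no surviving spouse, so the entire estate passes to Alonso's descendants per capita at each generation.
At generation 1 (Pilar, Ines, Ursula) there are 3 shares of (1)/3 = 1/3 each.
Living: Ines — each takes 1/3.
Deceased: Pilar and Ursula. Their combined 2/3 is pooled and carried to generation 2.
At generation 2 (Ramiro, Yago, Soledad, Fernando, Mateo) there are 5 shares of (2/3)/5 = 2/15 each.
Living: Yago, Soledad, and Mateo — each takes 2/15.
Deceased: Ramiro and Fernando. Their combined 4/15 is pooled and carried to generation 3.
At generation 3 (Joaquin, Catalina, Elena, Beatriz, Hugo, Lucia, Valentina) there are 7 shares of (4/15)/7 = 4/105 each.
Living: Joaquin, Catalina, Beatriz, Hugo, and Lucia — each takes 4/105.
Deceased: Elena and Valentina. Their combined 8/105 is pooled and carried to generation 4.
At generation 4 (Graciela, Teodoro, Nieves) there are 3 shares of (8/105)/3 = 8/315 each.
Living: Graciela, Teodoro, and Nieves — each takes 8/315.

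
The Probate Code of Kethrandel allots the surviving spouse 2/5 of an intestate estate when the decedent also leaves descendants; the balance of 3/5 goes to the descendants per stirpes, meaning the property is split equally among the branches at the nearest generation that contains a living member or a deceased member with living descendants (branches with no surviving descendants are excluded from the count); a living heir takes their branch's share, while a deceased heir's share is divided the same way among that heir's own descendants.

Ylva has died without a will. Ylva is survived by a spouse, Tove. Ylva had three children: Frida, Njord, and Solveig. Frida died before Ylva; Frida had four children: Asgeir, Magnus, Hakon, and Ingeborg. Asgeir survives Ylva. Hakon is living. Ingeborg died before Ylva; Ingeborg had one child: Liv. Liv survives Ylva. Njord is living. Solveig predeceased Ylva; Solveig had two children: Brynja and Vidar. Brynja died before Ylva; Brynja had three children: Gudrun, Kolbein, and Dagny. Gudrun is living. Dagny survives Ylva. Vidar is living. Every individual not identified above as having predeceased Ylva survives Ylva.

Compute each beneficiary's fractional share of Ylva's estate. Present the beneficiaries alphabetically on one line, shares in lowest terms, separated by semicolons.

Tove, as surviving spouse, takes 2/5.
The remaining 3/5 passes to Ylva's descendants per stirpes.
The 3/5 is divided into 3 equal shares of 1/5 among Frida, Njord, Solveig.
Frida predeceased; the 1/5 allotted to Frida's branch passes to Frida's issue by representation.
The 1/5 is divided into 4 equal shares of 1/20 among Asgeir, Magnus, Hakon, Ingeborg.
Asgeir is living and takes 1/20.
Magnus is living and takes 1/20.
Hakon is living and takes 1/20.
Ingeborg predeceased; the 1/20 allotted to Ingeborg's branch passes to Ingeborg's issue by representation.
Liv is the sole taker at this level and receives the full 1/20.
Njord is living and takes 1/5.
Solveig predeceased; the 1/5 allotted to Solveig's branch passes to Solveig's issue by representation.
The 1/5 is divided into 2 equal shares of 1/10 among Brynja, Vidar.
Brynja predeceased; the 1/10 allotted to Brynja's branch passes to Brynja's issue by representation.
The 1/10 is divided into 3 equal shares of 1/30 among Gudrun, Kolbein, Dagny.
Gudrun is living and takes 1/30.
Kolbein is living and takes 1/30.
Dagny is living and takes 1/30.
Vidar is living and takes 1/10.

Asgeir 1/20; Dagny 1/30; Gudrun 1/30; Hakon 1/20; Kolbein 1/30; Liv 1/20; Magnus 1/20; Njord 1/5; Tove 2/5; Vidar 1/10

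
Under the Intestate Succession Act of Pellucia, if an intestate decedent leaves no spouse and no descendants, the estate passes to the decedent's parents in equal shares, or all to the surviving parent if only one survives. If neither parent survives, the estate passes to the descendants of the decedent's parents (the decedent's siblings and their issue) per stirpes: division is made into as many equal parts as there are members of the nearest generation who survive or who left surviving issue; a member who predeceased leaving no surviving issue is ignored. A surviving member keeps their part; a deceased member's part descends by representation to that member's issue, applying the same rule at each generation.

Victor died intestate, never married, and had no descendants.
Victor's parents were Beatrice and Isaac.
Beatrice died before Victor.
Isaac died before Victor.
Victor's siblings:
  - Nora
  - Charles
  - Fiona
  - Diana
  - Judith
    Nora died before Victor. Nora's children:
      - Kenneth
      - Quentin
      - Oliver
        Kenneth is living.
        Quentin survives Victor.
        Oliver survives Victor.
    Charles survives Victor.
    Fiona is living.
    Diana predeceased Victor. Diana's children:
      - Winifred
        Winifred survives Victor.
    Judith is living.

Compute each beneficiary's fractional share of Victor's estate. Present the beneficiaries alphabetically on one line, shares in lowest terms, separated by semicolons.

Charles 1/5; Fiona 1/5; Judith 1/5; Kenneth 1/15; Oliver 1/15; Quentin 1/15; Winifred 1/5

Neither parent survives and there are no descendants, so the estate passes to Victor's siblings and their issue per stirpes.
The estate is divided into 5 equal shares of 1/5 among Nora, Charles, Fiona, Diana, Judith.
Nora predeceased; the 1/5 allotted to Nora's branch passes to Nora's issue by representation.
The 1/5 is divided into 3 equal shares of 1/15 among Kenneth, Quentin, Oliver.
Kenneth is living and takes 1/15.
Quentin is living and takes 1/15.
Oliver is living and takes 1/15.
Charles is living and takes 1/5.
Fiona is living and takes 1/5.
Diana predeceased; the 1/5 allotted to Diana's branch passes to Diana's issue by representation.
Winifred is the sole taker at this level and receives the full 1/5.
Judith is living and takes 1/5.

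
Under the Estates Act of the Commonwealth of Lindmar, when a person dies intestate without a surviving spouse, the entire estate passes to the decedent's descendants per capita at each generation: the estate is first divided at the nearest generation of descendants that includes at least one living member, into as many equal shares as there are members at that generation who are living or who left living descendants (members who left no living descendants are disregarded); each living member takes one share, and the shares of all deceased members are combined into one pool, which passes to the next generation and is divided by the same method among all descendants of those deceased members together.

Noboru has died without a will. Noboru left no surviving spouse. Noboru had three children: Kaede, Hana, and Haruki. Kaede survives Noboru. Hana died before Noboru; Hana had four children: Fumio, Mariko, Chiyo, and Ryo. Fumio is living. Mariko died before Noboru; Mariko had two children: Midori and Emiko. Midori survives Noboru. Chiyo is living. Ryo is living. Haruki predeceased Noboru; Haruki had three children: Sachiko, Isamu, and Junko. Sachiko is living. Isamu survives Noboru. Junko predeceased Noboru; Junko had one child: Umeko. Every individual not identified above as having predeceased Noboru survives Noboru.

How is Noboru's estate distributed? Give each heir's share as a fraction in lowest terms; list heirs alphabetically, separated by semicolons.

There is no surviving spouse, so the entire estate passes to Noboru's descendants per capita at each generation.
At generation 1 (Kaede, Hana, Haruki) there are 3 shares of (1)/3 = 1/3 each.
Living: Kaede — each takes 1/3.
Deceased: Hana and Haruki. Their combined 2/3 is pooled and carried to generation 2.
At generation 2 (Fumio, Mariko, Chiyo, Ryo, Sachiko, Isamu, Junko) there are 7 shares of (2/3)/7 = 2/21 each.
Living: Fumio, Chiyo, Ryo, Sachiko, and Isamu — each takes 2/21.
Deceased: Mariko and Junko. Their combined 4/21 is pooled and carried to generation 3.
At generation 3 (Midori, Emiko, Umeko) there are 3 shares of (4/21)/3 = 4/63 each.
Living: Midori, Emiko, and Umeko — each takes 4/63.

Chiyo 2/21; Emiko 4/63; Fumio 2/21; Isamu 2/21; Kaede 1/3; Midori 4/63; Ryo 2/21; Sachiko 2/21; Umeko 4/63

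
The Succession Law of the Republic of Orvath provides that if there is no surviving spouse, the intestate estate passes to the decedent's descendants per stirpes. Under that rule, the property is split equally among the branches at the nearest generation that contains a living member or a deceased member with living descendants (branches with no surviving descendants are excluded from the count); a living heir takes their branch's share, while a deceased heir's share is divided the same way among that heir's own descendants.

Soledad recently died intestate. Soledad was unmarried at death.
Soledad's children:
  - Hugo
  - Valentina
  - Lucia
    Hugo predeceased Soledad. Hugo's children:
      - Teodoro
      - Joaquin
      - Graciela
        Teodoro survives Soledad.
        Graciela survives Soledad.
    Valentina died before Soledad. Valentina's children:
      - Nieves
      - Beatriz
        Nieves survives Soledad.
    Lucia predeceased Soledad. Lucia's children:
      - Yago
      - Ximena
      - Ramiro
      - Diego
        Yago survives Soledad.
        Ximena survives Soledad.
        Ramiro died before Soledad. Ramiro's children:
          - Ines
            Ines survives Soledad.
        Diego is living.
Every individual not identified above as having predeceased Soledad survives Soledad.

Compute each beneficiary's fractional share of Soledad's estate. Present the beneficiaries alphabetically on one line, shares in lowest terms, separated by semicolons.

Beatriz 1/6; Diego 1/12; Graciela 1/9; Ines 1/12; Joaquin 1/9; Nieves 1/6; Teodoro 1/9; Ximena 1/12; Yago 1/12

There is no surviving spouse, so the entire estate passes to Soledad's descendants per stirpes.
The estate is divided into 3 equal shares of 1/3 among Hugo, Valentina, Lucia.
Hugo predeceased; the 1/3 allotted to Hugo's branch passes to Hugo's issue by representation.
The 1/3 is divided into 3 equal shares of 1/9 among Teodoro, Joaquin, Graciela.
Teodoro is living and takes 1/9.
Joaquin is living and takes 1/9.
Graciela is living and takes 1/9.
Valentina predeceased; the 1/3 allotted to Valentina's branch passes to Valentina's issue by representation.
The 1/3 is divided into 2 equal shares of 1/6 among Nieves, Beatriz.
Nieves is living and takes 1/6.
Beatriz is living and takes 1/6.
Lucia predeceased; the 1/3 allotted to Lucia's branch passes to Lucia's issue by representation.
The 1/3 is divided into 4 equal shares of 1/12 among Yago, Ximena, Ramiro, Diego.
Yago is living and takes 1/12.
Ximena is living and takes 1/12.
Ramiro predeceased; the 1/12 allotted to Ramiro's branch passes to Ramiro's issue by representation.
Ines is the sole taker at this level and receives the full 1/12.
Diego is living and takes 1/12.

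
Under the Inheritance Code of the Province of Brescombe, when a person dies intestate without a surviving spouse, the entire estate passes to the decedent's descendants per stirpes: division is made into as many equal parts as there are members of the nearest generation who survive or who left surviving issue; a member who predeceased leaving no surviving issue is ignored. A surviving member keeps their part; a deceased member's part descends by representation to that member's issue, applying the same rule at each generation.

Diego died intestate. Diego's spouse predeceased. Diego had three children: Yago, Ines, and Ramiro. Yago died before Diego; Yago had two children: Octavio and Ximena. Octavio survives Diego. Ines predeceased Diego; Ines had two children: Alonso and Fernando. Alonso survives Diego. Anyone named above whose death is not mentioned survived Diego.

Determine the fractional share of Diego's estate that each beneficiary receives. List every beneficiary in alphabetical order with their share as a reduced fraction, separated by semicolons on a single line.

There is no surviving spouse, so the entire estate passes to Diego's descendants per stirpes.
The estate is divided into 3 equal shares of 1/3 among Yago, Ines, Ramiro.
Yago predeceased; the 1/3 allotted to Yago's branch passes to Yago's issue by representation.
The 1/3 is divided into 2 equal shares of 1/6 among Octavio, Ximena.
Octavio is living and takes 1/6.
Ximena is living and takes 1/6.
Ines predeceased; the 1/3 allotted to Ines's branch passes to Ines's issue by representation.
The 1/3 is divided into 2 equal shares of 1/6 among Alonso, Fernando.
Alonso is living and takes 1/6.
Fernando is living and takes 1/6.
Ramiro is living and takes 1/3.

Alonso 1/6; Fernando 1/6; Octavio 1/6; Ramiro 1/3; Ximena 1/6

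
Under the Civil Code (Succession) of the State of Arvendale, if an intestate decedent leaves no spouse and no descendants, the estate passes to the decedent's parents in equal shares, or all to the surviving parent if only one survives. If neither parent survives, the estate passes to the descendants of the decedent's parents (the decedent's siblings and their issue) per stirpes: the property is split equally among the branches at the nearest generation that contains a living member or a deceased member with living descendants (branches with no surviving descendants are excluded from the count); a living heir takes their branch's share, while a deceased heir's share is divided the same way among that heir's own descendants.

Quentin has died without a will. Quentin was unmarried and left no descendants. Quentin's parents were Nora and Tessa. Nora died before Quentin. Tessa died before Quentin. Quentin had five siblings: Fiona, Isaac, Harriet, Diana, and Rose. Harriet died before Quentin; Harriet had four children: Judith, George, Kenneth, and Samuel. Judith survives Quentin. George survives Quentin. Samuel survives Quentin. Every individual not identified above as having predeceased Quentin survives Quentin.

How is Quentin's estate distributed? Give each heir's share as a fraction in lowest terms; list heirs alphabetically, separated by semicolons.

Diana 1/5; Fiona 1/5; George 1/20; Isaac 1/5; Judith 1/20; Kenneth 1/20; Rose 1/5; Samuel 1/20

Neither parent survives and there are no descendants, so the estate passes to Quentin's siblings and their issue per stirpes.
The estate is divided into 5 equal shares of 1/5 among Fiona, Isaac, Harriet, Diana, Rose.
Fiona is living and takes 1/5.
Isaac is living and takes 1/5.
Harriet predeceased; the 1/5 allotted to Harriet's branch passes to Harriet's issue by representation.
The 1/5 is divided into 4 equal shares of 1/20 among Judith, George, Kenneth, Samuel.
Judith is living and takes 1/20.
George is living and takes 1/20.
Kenneth is living and takes 1/20.
Samuel is living and takes 1/20.
Diana is living and takes 1/5.
Rose is living and takes 1/5.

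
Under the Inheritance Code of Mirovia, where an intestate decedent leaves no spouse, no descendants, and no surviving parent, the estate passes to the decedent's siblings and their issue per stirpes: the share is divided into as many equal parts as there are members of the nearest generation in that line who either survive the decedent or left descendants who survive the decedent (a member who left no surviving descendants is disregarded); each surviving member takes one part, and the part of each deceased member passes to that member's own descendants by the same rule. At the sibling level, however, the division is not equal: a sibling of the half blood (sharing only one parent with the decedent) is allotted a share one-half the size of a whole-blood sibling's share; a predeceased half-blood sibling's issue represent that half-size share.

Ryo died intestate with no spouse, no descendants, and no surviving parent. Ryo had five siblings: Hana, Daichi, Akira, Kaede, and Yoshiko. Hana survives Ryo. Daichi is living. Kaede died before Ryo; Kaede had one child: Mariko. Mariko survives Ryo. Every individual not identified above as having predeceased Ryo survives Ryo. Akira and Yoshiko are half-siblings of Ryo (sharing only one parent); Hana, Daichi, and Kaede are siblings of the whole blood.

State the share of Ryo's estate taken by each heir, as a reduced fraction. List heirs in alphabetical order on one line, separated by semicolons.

No spouse, descendants, or parent survives, so the estate passes to Ryo's siblings per stirpes.
Half-blood siblings count for one-half the weight of whole-blood siblings at the initial division.
Dividing 1 in proportion to weights (total weight 4): Hana (weight 1) → 1/4; Daichi (weight 1) → 1/4; Akira (weight 1/2) → 1/8; Kaede (weight 1) → 1/4; Yoshiko (weight 1/2) → 1/8.
Hana is living and takes 1/4.
Daichi is living and takes 1/4.
Akira is living and takes 1/8.
Kaede predeceased; the 1/4 allotted to Kaede's branch passes to Kaede's issue by representation.
Mariko is the sole taker at this level and receives the full 1/4.
Yoshiko is living and takes 1/8.

Akira 1/8; Daichi 1/4; Hana 1/4; Mariko 1/4; Yoshiko 1/8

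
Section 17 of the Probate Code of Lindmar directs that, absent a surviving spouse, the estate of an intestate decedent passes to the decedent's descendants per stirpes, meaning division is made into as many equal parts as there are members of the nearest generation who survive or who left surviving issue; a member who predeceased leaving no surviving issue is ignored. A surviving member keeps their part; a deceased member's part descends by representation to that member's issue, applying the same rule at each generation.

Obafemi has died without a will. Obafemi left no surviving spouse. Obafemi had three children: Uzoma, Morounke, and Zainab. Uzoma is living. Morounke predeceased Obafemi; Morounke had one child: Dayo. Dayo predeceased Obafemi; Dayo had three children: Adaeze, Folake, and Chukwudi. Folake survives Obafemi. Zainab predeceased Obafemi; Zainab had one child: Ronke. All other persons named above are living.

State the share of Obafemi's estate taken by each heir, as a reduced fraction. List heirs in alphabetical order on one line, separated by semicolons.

Adaeze 1/9; Chukwudi 1/9; Folake 1/9; Ronke 1/3; Uzoma 1/3

There is no surviving spouse, so the entire estate passes to Obafemi's descendants per stirpes.
The estate is divided into 3 equal shares of 1/3 among Uzoma, Morounke, Zainab.
Uzoma is living and takes 1/3.
Morounke predeceased; the 1/3 allotted to Morounke's branch passes to Morounke's issue by representation.
Dayo's line is the sole branch at this level, so the full 1/3 passes to Dayo's issue by representation.
The 1/3 is divided into 3 equal shares of 1/9 among Adaeze, Folake, Chukwudi.
Adaeze is living and takes 1/9.
Folake is living and takes 1/9.
Chukwudi is living and takes 1/9.
Zainab predeceased; the 1/3 allotted to Zainab's branch passes to Zainab's issue by representation.
Ronke is the sole taker at this level and receives the full 1/3.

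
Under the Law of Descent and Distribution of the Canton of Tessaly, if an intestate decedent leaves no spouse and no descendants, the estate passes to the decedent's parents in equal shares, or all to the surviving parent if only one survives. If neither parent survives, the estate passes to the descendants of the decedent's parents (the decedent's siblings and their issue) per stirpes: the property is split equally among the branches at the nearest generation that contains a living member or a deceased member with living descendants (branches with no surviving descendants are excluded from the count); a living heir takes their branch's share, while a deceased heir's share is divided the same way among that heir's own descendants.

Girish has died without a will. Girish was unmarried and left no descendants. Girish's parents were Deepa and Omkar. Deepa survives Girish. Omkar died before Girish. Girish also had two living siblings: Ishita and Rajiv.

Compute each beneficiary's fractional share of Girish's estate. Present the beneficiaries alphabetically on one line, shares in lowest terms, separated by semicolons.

Only one parent, Deepa, survives, so Deepa takes the entire estate. The siblings take nothing because a surviving parent has priority.

Deepa 1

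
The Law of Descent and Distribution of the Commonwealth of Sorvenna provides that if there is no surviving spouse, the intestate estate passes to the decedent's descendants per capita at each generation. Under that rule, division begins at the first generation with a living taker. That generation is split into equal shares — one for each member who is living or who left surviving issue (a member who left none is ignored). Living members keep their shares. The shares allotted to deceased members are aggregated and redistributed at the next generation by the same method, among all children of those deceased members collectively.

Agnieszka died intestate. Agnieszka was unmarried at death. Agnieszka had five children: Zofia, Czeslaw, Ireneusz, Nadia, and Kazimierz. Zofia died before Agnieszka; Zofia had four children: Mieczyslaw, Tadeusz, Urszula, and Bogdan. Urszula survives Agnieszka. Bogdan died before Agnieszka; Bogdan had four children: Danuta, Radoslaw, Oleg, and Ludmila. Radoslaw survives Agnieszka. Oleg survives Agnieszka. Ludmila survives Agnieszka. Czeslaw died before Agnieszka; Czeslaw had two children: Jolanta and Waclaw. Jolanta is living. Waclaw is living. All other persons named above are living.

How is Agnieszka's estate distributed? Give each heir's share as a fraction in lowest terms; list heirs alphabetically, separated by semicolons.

Danuta 1/60; Ireneusz 1/5; Jolanta 1/15; Kazimierz 1/5; Ludmila 1/60; Mieczyslaw 1/15; Nadia 1/5; Oleg 1/60; Radoslaw 1/60; Tadeusz 1/15; Urszula 1/15; Waclaw 1/15

There is no surviving spouse, so the entire estate passes to Agnieszka's descendants per capita at each generation.
At generation 1 (Zofia, Czeslaw, Ireneusz, Nadia, Kazimierz) there are 5 shares of (1)/5 = 1/5 each.
Living: Ireneusz, Nadia, and Kazimierz — each takes 1/5.
Deceased: Zofia and Czeslaw. Their combined 2/5 is pooled and carried to generation 2.
At generation 2 (Mieczyslaw, Tadeusz, Urszula, Bogdan, Jolanta, Waclaw) there are 6 shares of (2/5)/6 = 1/15 each.
Living: Mieczyslaw, Tadeusz, Urszula, Jolanta, and Waclaw — each takes 1/15.
Deceased: Bogdan. That 1/15 share is carried to generation 3.
At generation 3 (Danuta, Radoslaw, Oleg, Ludmila) there are 4 shares of (1/15)/4 = 1/60 each.
Living: Danuta, Radoslaw, Oleg, and Ludmila — each takes 1/60.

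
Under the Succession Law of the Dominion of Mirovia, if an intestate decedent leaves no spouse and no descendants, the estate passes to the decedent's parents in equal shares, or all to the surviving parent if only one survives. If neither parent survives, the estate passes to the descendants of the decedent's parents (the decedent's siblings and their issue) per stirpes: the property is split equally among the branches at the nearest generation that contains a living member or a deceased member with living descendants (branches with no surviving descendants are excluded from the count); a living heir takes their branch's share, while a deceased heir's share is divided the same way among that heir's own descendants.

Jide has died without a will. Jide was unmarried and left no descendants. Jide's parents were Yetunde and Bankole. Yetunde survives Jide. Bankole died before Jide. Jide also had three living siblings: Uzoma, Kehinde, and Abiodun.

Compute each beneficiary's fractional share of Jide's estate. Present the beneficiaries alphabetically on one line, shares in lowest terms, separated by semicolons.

Yetunde 1

Only one parent, Yetunde, survives, so Yetunde takes the entire estate. The siblings take nothing because a surviving parent has priority.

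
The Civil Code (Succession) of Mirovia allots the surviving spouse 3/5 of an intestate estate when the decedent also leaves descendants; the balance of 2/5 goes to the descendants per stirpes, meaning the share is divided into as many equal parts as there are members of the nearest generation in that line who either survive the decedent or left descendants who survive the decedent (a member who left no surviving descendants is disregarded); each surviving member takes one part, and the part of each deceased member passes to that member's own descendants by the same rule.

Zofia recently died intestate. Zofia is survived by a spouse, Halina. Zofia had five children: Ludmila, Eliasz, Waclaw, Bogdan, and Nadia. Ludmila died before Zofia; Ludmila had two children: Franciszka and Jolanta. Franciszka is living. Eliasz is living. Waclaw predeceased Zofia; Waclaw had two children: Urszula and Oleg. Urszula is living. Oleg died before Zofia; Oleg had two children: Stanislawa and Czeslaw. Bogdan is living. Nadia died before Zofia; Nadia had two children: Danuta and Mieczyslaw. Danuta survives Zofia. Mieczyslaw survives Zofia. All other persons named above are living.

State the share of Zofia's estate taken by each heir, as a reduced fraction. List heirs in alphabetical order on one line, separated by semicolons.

Halina, as surviving spouse, takes 3/5.
The remaining 2/5 passes to Zofia's descendants per stirpes.
The 2/5 is divided into 5 equal shares of 2/25 among Ludmila, Eliasz, Waclaw, Bogdan, Nadia.
Ludmila predeceased; the 2/25 allotted to Ludmila's branch passes to Ludmila's issue by representation.
The 2/25 is divided into 2 equal shares of 1/25 among Franciszka, Jolanta.
Franciszka is living and takes 1/25.
Jolanta is living and takes 1/25.
Eliasz is living and takes 2/25.
Waclaw predeceased; the 2/25 allotted to Waclaw's branch passes to Waclaw's issue by representation.
The 2/25 is divided into 2 equal shares of 1/25 among Urszula, Oleg.
Urszula is living and takes 1/25.
Oleg predeceased; the 1/25 allotted to Oleg's branch passes to Oleg's issue by representation.
The 1/25 is divided into 2 equal shares of 1/50 among Stanislawa, Czeslaw.
Stanislawa is living and takes 1/50.
Czeslaw is living and takes 1/50.
Bogdan is living and takes 2/25.
Nadia predeceased; the 2/25 allotted to Nadia's branch passes to Nadia's issue by representation.
The 2/25 is divided into 2 equal shares of 1/25 among Danuta, Mieczyslaw.
Danuta is living and takes 1/25.
Mieczyslaw is living and takes 1/25.

Bogdan 2/25; Czeslaw 1/50; Danuta 1/25; Eliasz 2/25; Franciszka 1/25; Halina 3/5; Jolanta 1/25; Mieczyslaw 1/25; Stanislawa 1/50; Urszula 1/25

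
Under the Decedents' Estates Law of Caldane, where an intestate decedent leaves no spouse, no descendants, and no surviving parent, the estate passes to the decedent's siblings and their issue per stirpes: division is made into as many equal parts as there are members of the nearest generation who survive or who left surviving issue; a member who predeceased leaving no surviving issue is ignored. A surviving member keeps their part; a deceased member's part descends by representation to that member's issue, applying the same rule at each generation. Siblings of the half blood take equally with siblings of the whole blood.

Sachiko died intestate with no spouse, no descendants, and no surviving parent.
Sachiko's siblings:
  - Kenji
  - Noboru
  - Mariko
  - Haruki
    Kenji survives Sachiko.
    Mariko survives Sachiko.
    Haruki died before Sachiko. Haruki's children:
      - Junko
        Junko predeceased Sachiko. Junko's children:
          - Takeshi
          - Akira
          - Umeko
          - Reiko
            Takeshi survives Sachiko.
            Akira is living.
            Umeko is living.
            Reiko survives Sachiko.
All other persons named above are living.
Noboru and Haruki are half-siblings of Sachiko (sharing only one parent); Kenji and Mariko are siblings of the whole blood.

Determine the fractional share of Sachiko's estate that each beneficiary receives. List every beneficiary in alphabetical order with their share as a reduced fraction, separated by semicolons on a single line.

Akira 1/16; Kenji 1/4; Mariko 1/4; Noboru 1/4; Reiko 1/16; Takeshi 1/16; Umeko 1/16

No spouse, descendants, or parent survives, so the estate passes to Sachiko's siblings per stirpes.
Half-blood and whole-blood siblings take equally under the stated rule.
The estate is divided into 4 equal shares of 1/4 among Kenji, Noboru, Mariko, Haruki.
Kenji is living and takes 1/4.
Noboru is living and takes 1/4.
Mariko is living and takes 1/4.
Haruki predeceased; the 1/4 allotted to Haruki's branch passes to Haruki's issue by representation.
Junko's line is the sole branch at this level, so the full 1/4 passes to Junko's issue by representation.
The 1/4 is divided into 4 equal shares of 1/16 among Takeshi, Akira, Umeko, Reiko.
Takeshi is living and takes 1/16.
Akira is living and takes 1/16.
Umeko is living and takes 1/16.
Reiko is living and takes 1/16.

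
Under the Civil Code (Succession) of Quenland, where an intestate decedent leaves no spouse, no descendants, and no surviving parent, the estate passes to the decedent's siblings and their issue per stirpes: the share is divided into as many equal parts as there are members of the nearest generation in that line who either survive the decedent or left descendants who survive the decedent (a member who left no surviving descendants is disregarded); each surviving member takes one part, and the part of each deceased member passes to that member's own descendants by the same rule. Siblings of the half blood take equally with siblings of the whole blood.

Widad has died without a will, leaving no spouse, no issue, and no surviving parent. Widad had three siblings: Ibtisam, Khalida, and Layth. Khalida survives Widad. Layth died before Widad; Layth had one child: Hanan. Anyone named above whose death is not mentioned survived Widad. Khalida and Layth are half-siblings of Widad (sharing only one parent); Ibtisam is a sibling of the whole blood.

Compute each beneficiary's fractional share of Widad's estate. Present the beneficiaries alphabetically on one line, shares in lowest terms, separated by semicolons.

Hanan 1/3; Ibtisam 1/3; Khalida 1/3

No spouse, descendants, or parent survives, so the estate passes to Widad's siblings per stirpes.
Half-blood and whole-blood siblings take equally under the stated rule.
The estate is divided into 3 equal shares of 1/3 among Ibtisam, Khalida, Layth.
Ibtisam is living and takes 1/3.
Khalida is living and takes 1/3.
Layth predeceased; the 1/3 allotted to Layth's branch passes to Layth's issue by representation.
Hanan is the sole taker at this level and receives the full 1/3.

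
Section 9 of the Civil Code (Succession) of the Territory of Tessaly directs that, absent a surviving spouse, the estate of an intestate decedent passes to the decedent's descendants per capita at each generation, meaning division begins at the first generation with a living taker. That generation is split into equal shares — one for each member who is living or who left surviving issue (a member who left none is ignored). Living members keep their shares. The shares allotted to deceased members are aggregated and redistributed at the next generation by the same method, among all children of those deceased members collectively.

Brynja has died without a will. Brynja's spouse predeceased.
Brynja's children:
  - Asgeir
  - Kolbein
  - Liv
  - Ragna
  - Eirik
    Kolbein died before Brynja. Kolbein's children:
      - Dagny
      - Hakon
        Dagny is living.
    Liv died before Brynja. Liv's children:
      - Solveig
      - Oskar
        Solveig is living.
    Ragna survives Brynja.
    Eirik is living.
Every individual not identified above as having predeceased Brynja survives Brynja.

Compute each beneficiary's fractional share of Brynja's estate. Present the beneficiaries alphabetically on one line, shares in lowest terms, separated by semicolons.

Asgeir 1/5; Dagny 1/10; Eirik 1/5; Hakon 1/10; Oskar 1/10; Ragna 1/5; Solveig 1/10

There is no surviving spouse, so the entire estate passes to Brynja's descendants per capita at each generation.
At generation 1 (Asgeir, Kolbein, Liv, Ragna, Eirik) there are 5 shares of (1)/5 = 1/5 each.
Living: Asgeir, Ragna, and Eirik — each takes 1/5.
Deceased: Kolbein and Liv. Their combined 2/5 is pooled and carried to generation 2.
At generation 2 (Dagny, Hakon, Solveig, Oskar) there are 4 shares of (2/5)/4 = 1/10 each.
Living: Dagny, Hakon, Solveig, and Oskar — each takes 1/10.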